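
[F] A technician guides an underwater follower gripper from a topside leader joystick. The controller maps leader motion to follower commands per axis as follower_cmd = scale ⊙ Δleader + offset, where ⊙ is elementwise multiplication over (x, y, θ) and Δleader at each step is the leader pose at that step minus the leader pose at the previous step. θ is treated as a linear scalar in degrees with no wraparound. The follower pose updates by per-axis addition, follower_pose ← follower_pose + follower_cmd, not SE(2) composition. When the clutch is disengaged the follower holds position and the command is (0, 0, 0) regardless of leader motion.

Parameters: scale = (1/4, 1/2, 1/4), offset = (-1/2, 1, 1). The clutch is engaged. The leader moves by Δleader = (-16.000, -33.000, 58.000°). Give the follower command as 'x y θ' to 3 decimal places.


axis x: 1/4·-16.000 + -1/2 = -4.500
axis y: 1/2·-33.000 + 1 = -15.500
axis θ: 1/4·58.000 + 1 = 15.500

-4.500 -15.500 15.500


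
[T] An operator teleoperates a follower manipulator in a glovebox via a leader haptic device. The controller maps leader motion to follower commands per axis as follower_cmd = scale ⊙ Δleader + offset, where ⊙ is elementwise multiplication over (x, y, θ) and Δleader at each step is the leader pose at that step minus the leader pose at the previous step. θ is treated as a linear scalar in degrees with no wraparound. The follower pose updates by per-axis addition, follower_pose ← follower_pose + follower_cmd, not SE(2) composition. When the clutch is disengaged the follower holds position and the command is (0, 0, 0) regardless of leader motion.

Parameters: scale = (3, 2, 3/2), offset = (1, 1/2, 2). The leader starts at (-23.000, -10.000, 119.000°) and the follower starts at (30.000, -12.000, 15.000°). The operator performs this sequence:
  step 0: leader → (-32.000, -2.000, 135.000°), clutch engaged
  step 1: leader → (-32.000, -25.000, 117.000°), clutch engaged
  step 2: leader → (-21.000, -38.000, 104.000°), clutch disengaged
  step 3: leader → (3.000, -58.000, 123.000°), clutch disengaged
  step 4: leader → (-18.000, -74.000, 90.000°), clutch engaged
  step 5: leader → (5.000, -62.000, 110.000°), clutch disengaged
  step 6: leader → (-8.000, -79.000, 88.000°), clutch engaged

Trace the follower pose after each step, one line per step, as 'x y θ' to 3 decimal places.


4.000 4.500 41.000
5.000 -41.000 16.000
5.000 -41.000 16.000
5.000 -41.000 16.000
-57.000 -72.500 -31.500
-57.000 -72.500 -31.500
-95.000 -106.000 -62.500

step 0: Δleader=(-9.000, 8.000, 16.000°), engaged; cmd=(-26.000, 16.500, 26.000°) → follower=(4.000, 4.500, 41.000°)
step 1: Δleader=(0.000, -23.000, -18.000°), engaged; cmd=(1.000, -45.500, -25.000°) → follower=(5.000, -41.000, 16.000°)
step 2: Δleader=(11.000, -13.000, -13.000°), disengaged; cmd=(0,0,0) → follower holds at (5.000, -41.000, 16.000°)
step 3: Δleader=(24.000, -20.000, 19.000°), disengaged; cmd=(0,0,0) → follower holds at (5.000, -41.000, 16.000°)
step 4: Δleader=(-21.000, -16.000, -33.000°), engaged; cmd=(-62.000, -31.500, -47.500°) → follower=(-57.000, -72.500, -31.500°)
step 5: Δleader=(23.000, 12.000, 20.000°), disengaged; cmd=(0,0,0) → follower holds at (-57.000, -72.500, -31.500°)
step 6: Δleader=(-13.000, -17.000, -22.000°), engaged; cmd=(-38.000, -33.500, -31.000°) → follower=(-95.000, -106.000, -62.500°)


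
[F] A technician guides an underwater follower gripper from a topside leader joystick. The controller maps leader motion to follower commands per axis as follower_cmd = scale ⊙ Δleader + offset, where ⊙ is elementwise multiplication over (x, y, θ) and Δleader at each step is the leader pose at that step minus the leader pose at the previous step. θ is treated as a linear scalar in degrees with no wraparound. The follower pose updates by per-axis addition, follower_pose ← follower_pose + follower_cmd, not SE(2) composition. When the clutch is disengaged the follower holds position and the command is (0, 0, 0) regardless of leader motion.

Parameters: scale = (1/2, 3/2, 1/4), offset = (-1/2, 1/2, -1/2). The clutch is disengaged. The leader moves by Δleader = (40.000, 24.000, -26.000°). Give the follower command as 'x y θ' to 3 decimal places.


0.000 0.000 0.000

clutch disengaged → follower holds; cmd = (0, 0, 0)


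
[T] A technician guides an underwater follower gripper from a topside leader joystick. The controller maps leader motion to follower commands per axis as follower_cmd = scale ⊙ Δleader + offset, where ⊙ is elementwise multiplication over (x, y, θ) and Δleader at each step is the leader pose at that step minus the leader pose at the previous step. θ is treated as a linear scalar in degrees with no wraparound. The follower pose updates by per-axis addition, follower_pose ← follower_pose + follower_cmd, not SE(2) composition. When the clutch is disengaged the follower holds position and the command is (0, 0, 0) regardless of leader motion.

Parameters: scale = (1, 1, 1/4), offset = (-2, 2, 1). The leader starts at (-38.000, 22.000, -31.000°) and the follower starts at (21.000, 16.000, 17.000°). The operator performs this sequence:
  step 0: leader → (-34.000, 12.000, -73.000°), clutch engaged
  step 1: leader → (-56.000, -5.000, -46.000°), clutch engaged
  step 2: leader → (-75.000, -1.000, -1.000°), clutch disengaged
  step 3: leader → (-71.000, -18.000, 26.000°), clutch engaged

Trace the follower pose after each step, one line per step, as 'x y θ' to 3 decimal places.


23.000 8.000 7.500
-1.000 -7.000 15.250
-1.000 -7.000 15.250
1.000 -22.000 23.000

step 0: Δleader=(4.000, -10.000, -42.000°), engaged; cmd=(2.000, -8.000, -9.500°) → follower=(23.000, 8.000, 7.500°)
step 1: Δleader=(-22.000, -17.000, 27.000°), engaged; cmd=(-24.000, -15.000, 7.750°) → follower=(-1.000, -7.000, 15.250°)
step 2: Δleader=(-19.000, 4.000, 45.000°), disengaged; cmd=(0,0,0) → follower holds at (-1.000, -7.000, 15.250°)
step 3: Δleader=(4.000, -17.000, 27.000°), engaged; cmd=(2.000, -15.000, 7.750°) → follower=(1.000, -22.000, 23.000°)


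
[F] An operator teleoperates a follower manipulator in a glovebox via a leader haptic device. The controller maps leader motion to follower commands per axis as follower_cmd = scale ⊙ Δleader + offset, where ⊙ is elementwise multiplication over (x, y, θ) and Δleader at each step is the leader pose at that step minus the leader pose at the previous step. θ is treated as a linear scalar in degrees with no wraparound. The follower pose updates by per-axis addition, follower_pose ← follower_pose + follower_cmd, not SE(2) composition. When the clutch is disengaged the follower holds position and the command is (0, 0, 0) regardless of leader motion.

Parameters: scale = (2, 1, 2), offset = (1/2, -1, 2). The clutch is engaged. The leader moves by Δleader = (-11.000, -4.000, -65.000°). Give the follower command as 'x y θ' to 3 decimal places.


-21.500 -5.000 -128.000

axis x: 2·-11.000 + 1/2 = -21.500
axis y: 1·-4.000 + -1 = -5.000
axis θ: 2·-65.000 + 2 = -128.000


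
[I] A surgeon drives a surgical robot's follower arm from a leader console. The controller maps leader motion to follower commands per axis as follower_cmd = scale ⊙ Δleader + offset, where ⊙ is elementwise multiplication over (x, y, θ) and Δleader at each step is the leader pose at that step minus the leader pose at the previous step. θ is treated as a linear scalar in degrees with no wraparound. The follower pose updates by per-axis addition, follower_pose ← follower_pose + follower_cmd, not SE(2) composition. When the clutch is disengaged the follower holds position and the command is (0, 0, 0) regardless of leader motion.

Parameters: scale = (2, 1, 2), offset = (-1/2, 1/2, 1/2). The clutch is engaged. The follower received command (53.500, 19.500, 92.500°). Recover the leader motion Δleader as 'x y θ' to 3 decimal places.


27.000 19.000 46.000

axis x: (53.500 − -1/2) / (2) = 27.000
axis y: (19.500 − 1/2) / (1) = 19.000
axis θ: (92.500 − 1/2) / (2) = 46.000


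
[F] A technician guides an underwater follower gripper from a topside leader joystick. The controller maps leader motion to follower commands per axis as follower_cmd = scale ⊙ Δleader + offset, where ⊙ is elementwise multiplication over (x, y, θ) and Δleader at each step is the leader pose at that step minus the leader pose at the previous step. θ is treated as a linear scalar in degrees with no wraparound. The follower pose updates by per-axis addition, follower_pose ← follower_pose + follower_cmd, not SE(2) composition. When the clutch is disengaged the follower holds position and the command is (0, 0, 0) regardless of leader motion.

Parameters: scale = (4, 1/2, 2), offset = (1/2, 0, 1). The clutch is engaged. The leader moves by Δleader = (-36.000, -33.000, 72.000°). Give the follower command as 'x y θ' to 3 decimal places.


-143.500 -16.500 145.000

axis x: 4·-36.000 + 1/2 = -143.500
axis y: 1/2·-33.000 + 0 = -16.500
axis θ: 2·72.000 + 1 = 145.000


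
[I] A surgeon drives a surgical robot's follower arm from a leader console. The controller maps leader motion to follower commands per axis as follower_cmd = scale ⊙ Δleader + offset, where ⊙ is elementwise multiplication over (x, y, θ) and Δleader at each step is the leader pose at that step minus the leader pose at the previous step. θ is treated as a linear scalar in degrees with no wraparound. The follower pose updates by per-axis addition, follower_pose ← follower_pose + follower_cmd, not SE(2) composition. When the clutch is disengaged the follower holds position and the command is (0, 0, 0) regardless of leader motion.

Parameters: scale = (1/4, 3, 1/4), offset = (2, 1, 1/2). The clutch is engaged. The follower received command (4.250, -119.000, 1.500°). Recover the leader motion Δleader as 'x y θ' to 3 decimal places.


9.000 -40.000 4.000

axis x: (4.250 − 2) / (1/4) = 9.000
axis y: (-119.000 − 1) / (3) = -40.000
axis θ: (1.500 − 1/2) / (1/4) = 4.000


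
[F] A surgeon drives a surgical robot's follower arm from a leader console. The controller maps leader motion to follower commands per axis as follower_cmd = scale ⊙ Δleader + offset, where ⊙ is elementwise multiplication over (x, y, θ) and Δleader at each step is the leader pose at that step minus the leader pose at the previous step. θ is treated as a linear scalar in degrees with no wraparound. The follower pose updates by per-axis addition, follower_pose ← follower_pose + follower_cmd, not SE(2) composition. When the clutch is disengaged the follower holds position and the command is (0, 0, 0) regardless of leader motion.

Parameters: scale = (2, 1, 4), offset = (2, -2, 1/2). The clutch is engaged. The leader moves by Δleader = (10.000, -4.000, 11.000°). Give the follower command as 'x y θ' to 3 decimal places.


axis x: 2·10.000 + 2 = 22.000
axis y: 1·-4.000 + -2 = -6.000
axis θ: 4·11.000 + 1/2 = 44.500

22.000 -6.000 44.500


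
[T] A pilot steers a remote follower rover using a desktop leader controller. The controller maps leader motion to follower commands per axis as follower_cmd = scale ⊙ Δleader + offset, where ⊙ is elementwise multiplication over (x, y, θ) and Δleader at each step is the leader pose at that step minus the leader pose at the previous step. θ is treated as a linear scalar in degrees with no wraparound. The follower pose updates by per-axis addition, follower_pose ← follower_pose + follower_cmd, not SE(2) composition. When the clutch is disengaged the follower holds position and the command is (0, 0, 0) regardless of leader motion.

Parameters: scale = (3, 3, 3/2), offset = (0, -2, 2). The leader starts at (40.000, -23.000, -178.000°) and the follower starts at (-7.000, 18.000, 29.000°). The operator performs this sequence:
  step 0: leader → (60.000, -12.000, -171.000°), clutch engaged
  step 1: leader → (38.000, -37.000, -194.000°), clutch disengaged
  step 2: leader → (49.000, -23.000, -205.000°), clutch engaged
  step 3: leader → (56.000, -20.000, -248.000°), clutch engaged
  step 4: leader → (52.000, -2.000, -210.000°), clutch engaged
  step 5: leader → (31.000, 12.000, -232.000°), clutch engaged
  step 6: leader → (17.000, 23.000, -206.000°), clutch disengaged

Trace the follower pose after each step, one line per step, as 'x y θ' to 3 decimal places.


step 0: Δleader=(20.000, 11.000, 7.000°), engaged; cmd=(60.000, 31.000, 12.500°) → follower=(53.000, 49.000, 41.500°)
step 1: Δleader=(-22.000, -25.000, -23.000°), disengaged; cmd=(0,0,0) → follower holds at (53.000, 49.000, 41.500°)
step 2: Δleader=(11.000, 14.000, -11.000°), engaged; cmd=(33.000, 40.000, -14.500°) → follower=(86.000, 89.000, 27.000°)
step 3: Δleader=(7.000, 3.000, -43.000°), engaged; cmd=(21.000, 7.000, -62.500°) → follower=(107.000, 96.000, -35.500°)
step 4: Δleader=(-4.000, 18.000, 38.000°), engaged; cmd=(-12.000, 52.000, 59.000°) → follower=(95.000, 148.000, 23.500°)
step 5: Δleader=(-21.000, 14.000, -22.000°), engaged; cmd=(-63.000, 40.000, -31.000°) → follower=(32.000, 188.000, -7.500°)
step 6: Δleader=(-14.000, 11.000, 26.000°), disengaged; cmd=(0,0,0) → follower holds at (32.000, 188.000, -7.500°)

53.000 49.000 41.500
53.000 49.000 41.500
86.000 89.000 27.000
107.000 96.000 -35.500
95.000 148.000 23.500
32.000 188.000 -7.500
32.000 188.000 -7.500


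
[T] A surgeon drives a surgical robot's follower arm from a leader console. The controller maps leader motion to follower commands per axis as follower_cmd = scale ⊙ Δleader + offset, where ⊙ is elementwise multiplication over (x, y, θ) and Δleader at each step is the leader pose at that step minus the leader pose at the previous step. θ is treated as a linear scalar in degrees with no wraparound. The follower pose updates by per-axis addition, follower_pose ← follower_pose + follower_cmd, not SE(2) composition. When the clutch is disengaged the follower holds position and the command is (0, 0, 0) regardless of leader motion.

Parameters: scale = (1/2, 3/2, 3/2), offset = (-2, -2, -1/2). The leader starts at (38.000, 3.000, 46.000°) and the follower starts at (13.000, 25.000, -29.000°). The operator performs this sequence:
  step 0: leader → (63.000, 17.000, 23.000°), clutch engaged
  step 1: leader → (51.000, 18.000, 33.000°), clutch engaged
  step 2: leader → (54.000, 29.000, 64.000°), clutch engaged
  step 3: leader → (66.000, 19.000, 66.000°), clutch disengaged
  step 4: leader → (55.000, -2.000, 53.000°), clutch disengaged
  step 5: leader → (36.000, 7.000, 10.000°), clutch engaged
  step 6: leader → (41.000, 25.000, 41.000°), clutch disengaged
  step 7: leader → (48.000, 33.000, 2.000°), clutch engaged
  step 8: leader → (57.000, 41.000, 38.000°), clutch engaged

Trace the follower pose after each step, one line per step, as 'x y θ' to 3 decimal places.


23.500 44.000 -64.000
15.500 43.500 -49.500
15.000 58.000 -3.500
15.000 58.000 -3.500
15.000 58.000 -3.500
3.500 69.500 -68.500
3.500 69.500 -68.500
5.000 79.500 -127.500
7.500 89.500 -74.000

step 0: Δleader=(25.000, 14.000, -23.000°), engaged; cmd=(10.500, 19.000, -35.000°) → follower=(23.500, 44.000, -64.000°)
step 1: Δleader=(-12.000, 1.000, 10.000°), engaged; cmd=(-8.000, -0.500, 14.500°) → follower=(15.500, 43.500, -49.500°)
step 2: Δleader=(3.000, 11.000, 31.000°), engaged; cmd=(-0.500, 14.500, 46.000°) → follower=(15.000, 58.000, -3.500°)
step 3: Δleader=(12.000, -10.000, 2.000°), disengaged; cmd=(0,0,0) → follower holds at (15.000, 58.000, -3.500°)
step 4: Δleader=(-11.000, -21.000, -13.000°), disengaged; cmd=(0,0,0) → follower holds at (15.000, 58.000, -3.500°)
step 5: Δleader=(-19.000, 9.000, -43.000°), engaged; cmd=(-11.500, 11.500, -65.000°) → follower=(3.500, 69.500, -68.500°)
step 6: Δleader=(5.000, 18.000, 31.000°), disengaged; cmd=(0,0,0) → follower holds at (3.500, 69.500, -68.500°)
step 7: Δleader=(7.000, 8.000, -39.000°), engaged; cmd=(1.500, 10.000, -59.000°) → follower=(5.000, 79.500, -127.500°)
step 8: Δleader=(9.000, 8.000, 36.000°), engaged; cmd=(2.500, 10.000, 53.500°) → follower=(7.500, 89.500, -74.000°)


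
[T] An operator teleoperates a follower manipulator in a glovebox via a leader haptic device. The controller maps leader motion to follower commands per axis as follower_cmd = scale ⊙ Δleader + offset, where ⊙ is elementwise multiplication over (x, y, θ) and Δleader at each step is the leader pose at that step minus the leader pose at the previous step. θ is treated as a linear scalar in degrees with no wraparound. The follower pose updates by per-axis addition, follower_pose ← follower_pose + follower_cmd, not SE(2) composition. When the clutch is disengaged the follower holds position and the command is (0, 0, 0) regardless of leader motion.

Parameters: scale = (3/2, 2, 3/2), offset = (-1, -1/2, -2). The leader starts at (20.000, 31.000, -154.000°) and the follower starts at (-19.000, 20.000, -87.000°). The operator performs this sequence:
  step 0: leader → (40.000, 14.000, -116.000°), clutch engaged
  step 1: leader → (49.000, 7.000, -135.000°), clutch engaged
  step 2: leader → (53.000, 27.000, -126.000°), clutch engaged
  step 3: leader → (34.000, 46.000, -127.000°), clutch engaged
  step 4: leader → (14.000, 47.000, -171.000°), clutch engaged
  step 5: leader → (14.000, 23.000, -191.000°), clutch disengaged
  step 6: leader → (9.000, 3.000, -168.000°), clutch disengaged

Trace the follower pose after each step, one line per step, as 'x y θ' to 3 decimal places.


step 0: Δleader=(20.000, -17.000, 38.000°), engaged; cmd=(29.000, -34.500, 55.000°) → follower=(10.000, -14.500, -32.000°)
step 1: Δleader=(9.000, -7.000, -19.000°), engaged; cmd=(12.500, -14.500, -30.500°) → follower=(22.500, -29.000, -62.500°)
step 2: Δleader=(4.000, 20.000, 9.000°), engaged; cmd=(5.000, 39.500, 11.500°) → follower=(27.500, 10.500, -51.000°)
step 3: Δleader=(-19.000, 19.000, -1.000°), engaged; cmd=(-29.500, 37.500, -3.500°) → follower=(-2.000, 48.000, -54.500°)
step 4: Δleader=(-20.000, 1.000, -44.000°), engaged; cmd=(-31.000, 1.500, -68.000°) → follower=(-33.000, 49.500, -122.500°)
step 5: Δleader=(0.000, -24.000, -20.000°), disengaged; cmd=(0,0,0) → follower holds at (-33.000, 49.500, -122.500°)
step 6: Δleader=(-5.000, -20.000, 23.000°), disengaged; cmd=(0,0,0) → follower holds at (-33.000, 49.500, -122.500°)

10.000 -14.500 -32.000
22.500 -29.000 -62.500
27.500 10.500 -51.000
-2.000 48.000 -54.500
-33.000 49.500 -122.500
-33.000 49.500 -122.500
-33.000 49.500 -122.500


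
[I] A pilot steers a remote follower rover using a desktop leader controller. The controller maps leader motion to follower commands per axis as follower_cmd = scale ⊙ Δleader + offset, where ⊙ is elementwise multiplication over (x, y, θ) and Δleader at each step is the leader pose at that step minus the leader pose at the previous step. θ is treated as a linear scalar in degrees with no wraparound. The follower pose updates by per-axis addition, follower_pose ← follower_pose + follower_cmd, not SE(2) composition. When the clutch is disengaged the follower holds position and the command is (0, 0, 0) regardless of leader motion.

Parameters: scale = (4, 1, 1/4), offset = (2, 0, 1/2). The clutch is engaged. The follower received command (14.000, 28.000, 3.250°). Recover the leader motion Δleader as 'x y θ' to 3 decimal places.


axis x: (14.000 − 2) / (4) = 3.000
axis y: (28.000 − 0) / (1) = 28.000
axis θ: (3.250 − 1/2) / (1/4) = 11.000

3.000 28.000 11.000


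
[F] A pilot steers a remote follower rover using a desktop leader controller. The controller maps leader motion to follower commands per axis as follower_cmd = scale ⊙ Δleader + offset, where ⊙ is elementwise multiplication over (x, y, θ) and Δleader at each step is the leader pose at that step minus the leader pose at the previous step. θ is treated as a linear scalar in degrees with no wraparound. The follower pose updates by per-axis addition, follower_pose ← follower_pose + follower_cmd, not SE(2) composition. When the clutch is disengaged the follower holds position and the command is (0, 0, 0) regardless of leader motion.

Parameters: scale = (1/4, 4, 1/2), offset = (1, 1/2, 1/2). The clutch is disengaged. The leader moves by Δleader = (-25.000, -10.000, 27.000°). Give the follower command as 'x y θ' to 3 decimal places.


clutch disengaged → follower holds; cmd = (0, 0, 0)

0.000 0.000 0.000


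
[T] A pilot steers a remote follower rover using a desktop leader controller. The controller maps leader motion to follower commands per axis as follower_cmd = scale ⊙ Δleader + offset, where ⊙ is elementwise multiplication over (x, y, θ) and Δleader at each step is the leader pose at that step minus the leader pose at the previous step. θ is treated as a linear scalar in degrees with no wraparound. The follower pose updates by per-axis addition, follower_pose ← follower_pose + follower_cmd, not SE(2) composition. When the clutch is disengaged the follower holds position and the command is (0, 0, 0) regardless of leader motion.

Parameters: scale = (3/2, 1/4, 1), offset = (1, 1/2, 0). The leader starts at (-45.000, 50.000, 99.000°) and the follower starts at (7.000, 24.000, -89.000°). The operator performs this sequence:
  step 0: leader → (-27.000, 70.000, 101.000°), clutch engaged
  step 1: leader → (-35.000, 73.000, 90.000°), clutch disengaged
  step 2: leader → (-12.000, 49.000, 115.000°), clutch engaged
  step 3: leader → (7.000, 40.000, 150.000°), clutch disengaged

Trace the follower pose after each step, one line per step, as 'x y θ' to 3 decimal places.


35.000 29.500 -87.000
35.000 29.500 -87.000
70.500 24.000 -62.000
70.500 24.000 -62.000

step 0: Δleader=(18.000, 20.000, 2.000°), engaged; cmd=(28.000, 5.500, 2.000°) → follower=(35.000, 29.500, -87.000°)
step 1: Δleader=(-8.000, 3.000, -11.000°), disengaged; cmd=(0,0,0) → follower holds at (35.000, 29.500, -87.000°)
step 2: Δleader=(23.000, -24.000, 25.000°), engaged; cmd=(35.500, -5.500, 25.000°) → follower=(70.500, 24.000, -62.000°)
step 3: Δleader=(19.000, -9.000, 35.000°), disengaged; cmd=(0,0,0) → follower holds at (70.500, 24.000, -62.000°)


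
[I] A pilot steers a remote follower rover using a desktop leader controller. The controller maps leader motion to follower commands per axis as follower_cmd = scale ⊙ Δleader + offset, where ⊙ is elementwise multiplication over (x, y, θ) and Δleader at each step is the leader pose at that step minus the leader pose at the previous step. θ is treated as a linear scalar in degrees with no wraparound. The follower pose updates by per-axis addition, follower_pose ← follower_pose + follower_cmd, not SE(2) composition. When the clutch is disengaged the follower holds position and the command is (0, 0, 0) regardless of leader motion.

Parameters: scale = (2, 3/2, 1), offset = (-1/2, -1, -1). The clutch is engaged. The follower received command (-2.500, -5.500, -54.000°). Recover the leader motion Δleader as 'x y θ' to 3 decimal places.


-1.000 -3.000 -53.000

axis x: (-2.500 − -1/2) / (2) = -1.000
axis y: (-5.500 − -1) / (3/2) = -3.000
axis θ: (-54.000 − -1) / (1) = -53.000


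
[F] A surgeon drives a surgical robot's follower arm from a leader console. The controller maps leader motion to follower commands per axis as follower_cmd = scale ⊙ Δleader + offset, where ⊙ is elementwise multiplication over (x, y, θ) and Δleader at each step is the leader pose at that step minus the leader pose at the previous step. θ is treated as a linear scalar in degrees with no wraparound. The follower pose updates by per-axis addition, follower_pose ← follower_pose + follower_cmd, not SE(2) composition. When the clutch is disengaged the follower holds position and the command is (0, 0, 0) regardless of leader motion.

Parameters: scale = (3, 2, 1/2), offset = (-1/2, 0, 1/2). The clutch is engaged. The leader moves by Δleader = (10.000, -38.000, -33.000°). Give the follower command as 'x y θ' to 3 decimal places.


29.500 -76.000 -16.000

axis x: 3·10.000 + -1/2 = 29.500
axis y: 2·-38.000 + 0 = -76.000
axis θ: 1/2·-33.000 + 1/2 = -16.000


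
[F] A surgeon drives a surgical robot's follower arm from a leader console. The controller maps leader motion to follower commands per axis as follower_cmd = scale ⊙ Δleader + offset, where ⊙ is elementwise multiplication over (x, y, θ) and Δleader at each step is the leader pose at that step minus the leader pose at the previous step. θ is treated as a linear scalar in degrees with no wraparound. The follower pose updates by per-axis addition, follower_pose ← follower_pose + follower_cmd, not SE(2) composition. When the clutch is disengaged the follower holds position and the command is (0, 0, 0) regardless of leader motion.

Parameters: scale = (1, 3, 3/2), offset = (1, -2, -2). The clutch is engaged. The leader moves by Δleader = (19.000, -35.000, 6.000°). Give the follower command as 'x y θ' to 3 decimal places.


axis x: 1·19.000 + 1 = 20.000
axis y: 3·-35.000 + -2 = -107.000
axis θ: 3/2·6.000 + -2 = 7.000

20.000 -107.000 7.000


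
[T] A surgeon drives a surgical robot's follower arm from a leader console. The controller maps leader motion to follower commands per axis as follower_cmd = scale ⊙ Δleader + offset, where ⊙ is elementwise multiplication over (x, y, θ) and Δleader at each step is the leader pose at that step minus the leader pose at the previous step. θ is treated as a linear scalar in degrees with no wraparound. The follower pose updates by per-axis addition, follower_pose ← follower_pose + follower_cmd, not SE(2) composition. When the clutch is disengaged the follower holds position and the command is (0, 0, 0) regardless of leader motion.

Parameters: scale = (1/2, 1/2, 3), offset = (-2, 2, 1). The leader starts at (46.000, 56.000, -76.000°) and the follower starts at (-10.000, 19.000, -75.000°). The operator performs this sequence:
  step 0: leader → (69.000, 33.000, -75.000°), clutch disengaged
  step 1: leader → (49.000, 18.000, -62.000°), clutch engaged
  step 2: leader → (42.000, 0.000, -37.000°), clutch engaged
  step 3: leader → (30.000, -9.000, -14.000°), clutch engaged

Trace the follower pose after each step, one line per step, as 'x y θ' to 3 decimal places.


-10.000 19.000 -75.000
-22.000 13.500 -35.000
-27.500 6.500 41.000
-35.500 4.000 111.000

step 0: Δleader=(23.000, -23.000, 1.000°), disengaged; cmd=(0,0,0) → follower holds at (-10.000, 19.000, -75.000°)
step 1: Δleader=(-20.000, -15.000, 13.000°), engaged; cmd=(-12.000, -5.500, 40.000°) → follower=(-22.000, 13.500, -35.000°)
step 2: Δleader=(-7.000, -18.000, 25.000°), engaged; cmd=(-5.500, -7.000, 76.000°) → follower=(-27.500, 6.500, 41.000°)
step 3: Δleader=(-12.000, -9.000, 23.000°), engaged; cmd=(-8.000, -2.500, 70.000°) → follower=(-35.500, 4.000, 111.000°)


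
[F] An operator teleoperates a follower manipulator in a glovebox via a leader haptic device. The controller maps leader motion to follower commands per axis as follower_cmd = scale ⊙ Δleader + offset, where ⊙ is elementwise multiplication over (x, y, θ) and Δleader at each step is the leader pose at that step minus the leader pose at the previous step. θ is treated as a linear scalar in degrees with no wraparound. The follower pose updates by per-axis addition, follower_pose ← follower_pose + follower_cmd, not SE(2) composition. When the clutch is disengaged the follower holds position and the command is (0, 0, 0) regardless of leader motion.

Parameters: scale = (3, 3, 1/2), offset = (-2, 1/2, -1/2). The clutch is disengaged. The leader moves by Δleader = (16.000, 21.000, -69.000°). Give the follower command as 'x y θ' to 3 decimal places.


0.000 0.000 0.000

clutch disengaged → follower holds; cmd = (0, 0, 0)


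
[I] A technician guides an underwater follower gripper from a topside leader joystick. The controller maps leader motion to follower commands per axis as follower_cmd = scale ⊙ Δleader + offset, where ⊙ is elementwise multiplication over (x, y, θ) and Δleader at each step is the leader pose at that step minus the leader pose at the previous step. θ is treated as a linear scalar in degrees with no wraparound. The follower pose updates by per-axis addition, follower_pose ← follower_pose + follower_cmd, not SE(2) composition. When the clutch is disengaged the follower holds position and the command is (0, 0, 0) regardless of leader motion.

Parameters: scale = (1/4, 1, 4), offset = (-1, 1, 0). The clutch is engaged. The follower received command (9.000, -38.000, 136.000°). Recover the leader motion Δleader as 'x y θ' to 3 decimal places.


40.000 -39.000 34.000

axis x: (9.000 − -1) / (1/4) = 40.000
axis y: (-38.000 − 1) / (1) = -39.000
axis θ: (136.000 − 0) / (4) = 34.000


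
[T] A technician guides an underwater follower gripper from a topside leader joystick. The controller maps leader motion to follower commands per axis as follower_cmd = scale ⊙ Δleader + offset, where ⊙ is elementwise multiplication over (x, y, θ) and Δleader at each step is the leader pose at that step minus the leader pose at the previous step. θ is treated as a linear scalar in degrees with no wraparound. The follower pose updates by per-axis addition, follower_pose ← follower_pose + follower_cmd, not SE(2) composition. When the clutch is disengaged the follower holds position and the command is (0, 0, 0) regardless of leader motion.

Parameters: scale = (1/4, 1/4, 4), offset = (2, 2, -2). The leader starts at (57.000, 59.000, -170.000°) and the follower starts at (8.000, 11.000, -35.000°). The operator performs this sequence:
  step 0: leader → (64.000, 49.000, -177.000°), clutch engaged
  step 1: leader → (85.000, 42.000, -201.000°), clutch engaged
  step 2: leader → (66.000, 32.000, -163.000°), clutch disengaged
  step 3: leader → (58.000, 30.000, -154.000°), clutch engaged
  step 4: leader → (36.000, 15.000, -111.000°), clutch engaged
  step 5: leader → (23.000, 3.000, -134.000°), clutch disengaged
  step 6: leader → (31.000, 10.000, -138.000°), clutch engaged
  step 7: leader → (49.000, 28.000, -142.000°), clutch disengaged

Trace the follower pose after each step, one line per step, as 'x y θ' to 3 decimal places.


step 0: Δleader=(7.000, -10.000, -7.000°), engaged; cmd=(3.750, -0.500, -30.000°) → follower=(11.750, 10.500, -65.000°)
step 1: Δleader=(21.000, -7.000, -24.000°), engaged; cmd=(7.250, 0.250, -98.000°) → follower=(19.000, 10.750, -163.000°)
step 2: Δleader=(-19.000, -10.000, 38.000°), disengaged; cmd=(0,0,0) → follower holds at (19.000, 10.750, -163.000°)
step 3: Δleader=(-8.000, -2.000, 9.000°), engaged; cmd=(0.000, 1.500, 34.000°) → follower=(19.000, 12.250, -129.000°)
step 4: Δleader=(-22.000, -15.000, 43.000°), engaged; cmd=(-3.500, -1.750, 170.000°) → follower=(15.500, 10.500, 41.000°)
step 5: Δleader=(-13.000, -12.000, -23.000°), disengaged; cmd=(0,0,0) → follower holds at (15.500, 10.500, 41.000°)
step 6: Δleader=(8.000, 7.000, -4.000°), engaged; cmd=(4.000, 3.750, -18.000°) → follower=(19.500, 14.250, 23.000°)
step 7: Δleader=(18.000, 18.000, -4.000°), disengaged; cmd=(0,0,0) → follower holds at (19.500, 14.250, 23.000°)

11.750 10.500 -65.000
19.000 10.750 -163.000
19.000 10.750 -163.000
19.000 12.250 -129.000
15.500 10.500 41.000
15.500 10.500 41.000
19.500 14.250 23.000
19.500 14.250 23.000


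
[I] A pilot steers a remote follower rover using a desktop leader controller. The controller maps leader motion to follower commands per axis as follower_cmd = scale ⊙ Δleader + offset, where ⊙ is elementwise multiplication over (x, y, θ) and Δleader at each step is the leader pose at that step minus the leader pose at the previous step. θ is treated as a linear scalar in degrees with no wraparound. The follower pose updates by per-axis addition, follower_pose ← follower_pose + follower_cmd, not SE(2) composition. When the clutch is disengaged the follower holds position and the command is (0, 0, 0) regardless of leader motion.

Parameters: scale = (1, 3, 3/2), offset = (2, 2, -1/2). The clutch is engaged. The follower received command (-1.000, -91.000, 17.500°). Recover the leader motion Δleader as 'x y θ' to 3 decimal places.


axis x: (-1.000 − 2) / (1) = -3.000
axis y: (-91.000 − 2) / (3) = -31.000
axis θ: (17.500 − -1/2) / (3/2) = 12.000

-3.000 -31.000 12.000


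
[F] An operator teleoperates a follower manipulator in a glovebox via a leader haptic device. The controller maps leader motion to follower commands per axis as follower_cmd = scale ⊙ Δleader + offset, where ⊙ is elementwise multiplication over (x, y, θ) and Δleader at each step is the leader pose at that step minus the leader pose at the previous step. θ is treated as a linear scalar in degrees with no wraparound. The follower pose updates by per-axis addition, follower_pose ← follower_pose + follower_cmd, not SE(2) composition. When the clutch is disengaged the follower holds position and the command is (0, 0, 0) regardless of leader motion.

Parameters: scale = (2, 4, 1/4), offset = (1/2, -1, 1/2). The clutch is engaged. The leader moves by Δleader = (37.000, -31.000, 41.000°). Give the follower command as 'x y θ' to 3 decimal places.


axis x: 2·37.000 + 1/2 = 74.500
axis y: 4·-31.000 + -1 = -125.000
axis θ: 1/4·41.000 + 1/2 = 10.750

74.500 -125.000 10.750


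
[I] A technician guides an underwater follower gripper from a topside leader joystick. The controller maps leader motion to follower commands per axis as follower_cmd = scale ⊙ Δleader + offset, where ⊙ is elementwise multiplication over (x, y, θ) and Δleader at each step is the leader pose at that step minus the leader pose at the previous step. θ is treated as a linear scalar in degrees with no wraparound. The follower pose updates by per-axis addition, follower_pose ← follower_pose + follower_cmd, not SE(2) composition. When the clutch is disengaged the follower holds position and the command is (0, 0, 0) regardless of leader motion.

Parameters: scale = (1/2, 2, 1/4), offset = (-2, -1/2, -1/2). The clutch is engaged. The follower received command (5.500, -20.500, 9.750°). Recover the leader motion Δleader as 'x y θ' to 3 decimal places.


15.000 -10.000 41.000

axis x: (5.500 − -2) / (1/2) = 15.000
axis y: (-20.500 − -1/2) / (2) = -10.000
axis θ: (9.750 − -1/2) / (1/4) = 41.000


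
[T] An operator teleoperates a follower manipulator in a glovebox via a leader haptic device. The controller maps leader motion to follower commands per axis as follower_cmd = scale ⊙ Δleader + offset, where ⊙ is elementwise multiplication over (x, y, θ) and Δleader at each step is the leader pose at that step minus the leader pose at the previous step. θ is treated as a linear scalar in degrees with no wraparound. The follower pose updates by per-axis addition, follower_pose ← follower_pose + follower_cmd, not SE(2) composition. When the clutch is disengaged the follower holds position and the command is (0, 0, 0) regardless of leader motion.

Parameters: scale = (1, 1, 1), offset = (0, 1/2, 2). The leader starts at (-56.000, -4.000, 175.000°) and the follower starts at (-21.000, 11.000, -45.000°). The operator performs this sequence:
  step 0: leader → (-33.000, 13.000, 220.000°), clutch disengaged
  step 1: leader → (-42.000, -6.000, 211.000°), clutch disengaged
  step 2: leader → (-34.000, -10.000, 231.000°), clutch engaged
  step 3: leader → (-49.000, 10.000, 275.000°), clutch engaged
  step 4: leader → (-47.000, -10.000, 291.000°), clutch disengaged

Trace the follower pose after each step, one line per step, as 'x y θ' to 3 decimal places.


-21.000 11.000 -45.000
-21.000 11.000 -45.000
-13.000 7.500 -23.000
-28.000 28.000 23.000
-28.000 28.000 23.000

step 0: Δleader=(23.000, 17.000, 45.000°), disengaged; cmd=(0,0,0) → follower holds at (-21.000, 11.000, -45.000°)
step 1: Δleader=(-9.000, -19.000, -9.000°), disengaged; cmd=(0,0,0) → follower holds at (-21.000, 11.000, -45.000°)
step 2: Δleader=(8.000, -4.000, 20.000°), engaged; cmd=(8.000, -3.500, 22.000°) → follower=(-13.000, 7.500, -23.000°)
step 3: Δleader=(-15.000, 20.000, 44.000°), engaged; cmd=(-15.000, 20.500, 46.000°) → follower=(-28.000, 28.000, 23.000°)
step 4: Δleader=(2.000, -20.000, 16.000°), disengaged; cmd=(0,0,0) → follower holds at (-28.000, 28.000, 23.000°)


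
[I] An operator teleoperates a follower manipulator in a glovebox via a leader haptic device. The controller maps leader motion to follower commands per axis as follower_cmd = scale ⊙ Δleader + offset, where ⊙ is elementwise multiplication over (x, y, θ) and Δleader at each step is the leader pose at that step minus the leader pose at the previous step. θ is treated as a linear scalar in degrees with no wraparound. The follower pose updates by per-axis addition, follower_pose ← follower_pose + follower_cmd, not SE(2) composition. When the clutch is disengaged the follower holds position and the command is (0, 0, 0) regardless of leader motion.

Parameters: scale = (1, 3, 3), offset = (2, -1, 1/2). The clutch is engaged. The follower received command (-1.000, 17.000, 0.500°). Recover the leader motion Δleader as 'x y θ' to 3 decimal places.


axis x: (-1.000 − 2) / (1) = -3.000
axis y: (17.000 − -1) / (3) = 6.000
axis θ: (0.500 − 1/2) / (3) = 0.000

-3.000 6.000 0.000


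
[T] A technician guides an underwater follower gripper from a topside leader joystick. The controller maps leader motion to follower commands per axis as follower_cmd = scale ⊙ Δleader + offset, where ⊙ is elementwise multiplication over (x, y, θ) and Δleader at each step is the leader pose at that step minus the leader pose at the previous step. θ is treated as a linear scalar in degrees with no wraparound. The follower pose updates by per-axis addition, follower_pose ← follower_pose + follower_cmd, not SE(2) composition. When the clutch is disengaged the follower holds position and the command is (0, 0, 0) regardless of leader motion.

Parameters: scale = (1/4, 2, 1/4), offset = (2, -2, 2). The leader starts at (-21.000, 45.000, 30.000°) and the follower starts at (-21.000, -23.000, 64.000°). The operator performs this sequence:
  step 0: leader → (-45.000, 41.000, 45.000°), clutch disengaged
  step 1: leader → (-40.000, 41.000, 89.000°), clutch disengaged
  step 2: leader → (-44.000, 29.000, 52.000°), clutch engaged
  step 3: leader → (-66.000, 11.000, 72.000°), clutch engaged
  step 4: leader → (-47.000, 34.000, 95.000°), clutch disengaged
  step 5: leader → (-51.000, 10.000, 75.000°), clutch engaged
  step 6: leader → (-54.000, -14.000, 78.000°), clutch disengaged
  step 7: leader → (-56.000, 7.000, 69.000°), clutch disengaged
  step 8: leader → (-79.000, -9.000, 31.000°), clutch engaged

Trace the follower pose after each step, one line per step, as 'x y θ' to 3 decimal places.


step 0: Δleader=(-24.000, -4.000, 15.000°), disengaged; cmd=(0,0,0) → follower holds at (-21.000, -23.000, 64.000°)
step 1: Δleader=(5.000, 0.000, 44.000°), disengaged; cmd=(0,0,0) → follower holds at (-21.000, -23.000, 64.000°)
step 2: Δleader=(-4.000, -12.000, -37.000°), engaged; cmd=(1.000, -26.000, -7.250°) → follower=(-20.000, -49.000, 56.750°)
step 3: Δleader=(-22.000, -18.000, 20.000°), engaged; cmd=(-3.500, -38.000, 7.000°) → follower=(-23.500, -87.000, 63.750°)
step 4: Δleader=(19.000, 23.000, 23.000°), disengaged; cmd=(0,0,0) → follower holds at (-23.500, -87.000, 63.750°)
step 5: Δleader=(-4.000, -24.000, -20.000°), engaged; cmd=(1.000, -50.000, -3.000°) → follower=(-22.500, -137.000, 60.750°)
step 6: Δleader=(-3.000, -24.000, 3.000°), disengaged; cmd=(0,0,0) → follower holds at (-22.500, -137.000, 60.750°)
step 7: Δleader=(-2.000, 21.000, -9.000°), disengaged; cmd=(0,0,0) → follower holds at (-22.500, -137.000, 60.750°)
step 8: Δleader=(-23.000, -16.000, -38.000°), engaged; cmd=(-3.750, -34.000, -7.500°) → follower=(-26.250, -171.000, 53.250°)

-21.000 -23.000 64.000
-21.000 -23.000 64.000
-20.000 -49.000 56.750
-23.500 -87.000 63.750
-23.500 -87.000 63.750
-22.500 -137.000 60.750
-22.500 -137.000 60.750
-22.500 -137.000 60.750
-26.250 -171.000 53.250
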